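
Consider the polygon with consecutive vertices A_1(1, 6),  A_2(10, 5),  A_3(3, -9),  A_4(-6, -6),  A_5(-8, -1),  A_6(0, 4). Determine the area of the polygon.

Apply the surveyor's formula: 2A = Σ (x_i·y_{i+1} − x_{i+1}·y_i), indices taken mod 6.
A_1→A_2: (1)(5) − (10)(6) = -55
A_2→A_3: (10)(-9) − (3)(5) = -105
A_3→A_4: (3)(-6) − (-6)(-9) = -72
A_4→A_5: (-6)(-1) − (-8)(-6) = -42
A_5→A_6: (-8)(4) − (0)(-1) = -32
A_6→A_1: (0)(6) − (1)(4) = -4
Σ = -310
Area = |Σ|/2 = 155.

155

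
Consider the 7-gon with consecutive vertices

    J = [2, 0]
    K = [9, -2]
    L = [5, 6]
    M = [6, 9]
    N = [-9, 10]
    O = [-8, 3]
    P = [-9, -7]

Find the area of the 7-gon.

180

Σ = (-4) + (64) + (9) + (141) + (53) + (83) + (14) = 360
Area = |Σ|/2 = 180.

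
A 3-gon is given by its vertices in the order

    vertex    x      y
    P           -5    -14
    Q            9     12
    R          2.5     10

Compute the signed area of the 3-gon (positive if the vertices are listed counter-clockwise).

70.5

P→Q: (-5)(12) − (9)(-14) = 66
Q→R: (9)(10) − (2.5)(12) = 60
R→P: (2.5)(-14) − (-5)(10) = 15
Σ = 141
Signed area = Σ/2 = 70.5 (positive ⇒ counter-clockwise traversal).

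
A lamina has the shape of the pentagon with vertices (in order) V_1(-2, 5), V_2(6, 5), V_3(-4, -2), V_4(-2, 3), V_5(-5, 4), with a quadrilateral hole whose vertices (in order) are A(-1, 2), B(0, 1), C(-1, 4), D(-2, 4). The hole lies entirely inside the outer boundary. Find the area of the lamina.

Outer boundary:
Σ = (-40) + (8) + (-16) + (7) + (-17) = -58
Area = |Σ|/2 = 29.
Hole:
Cross-terms: -1, 1, 4, 0  ⇒  Σ = 4
Area = |Σ|/2 = 2.
Net area = 29 − 2 = 27.

27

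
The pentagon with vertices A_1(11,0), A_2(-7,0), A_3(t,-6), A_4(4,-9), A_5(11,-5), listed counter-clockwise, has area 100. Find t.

0

The doubled signed area Σ (x_i y_{i+1} − x_{i+1} y_i) is linear in t.
With t=0 it equals 200; the coefficient of t is -9 (from the two edges through A_3).
So -9·t + 200 = 2·100 = 200 ⇒ t = 0.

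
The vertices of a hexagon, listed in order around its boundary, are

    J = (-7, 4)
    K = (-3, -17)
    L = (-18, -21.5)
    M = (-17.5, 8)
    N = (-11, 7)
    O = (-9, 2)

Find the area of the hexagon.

323.125

Σ = (131) + (-241.5) + (-520.25) + (-34.5) + (41) + (-22) = -646.25
Area = |Σ|/2 = 323.125.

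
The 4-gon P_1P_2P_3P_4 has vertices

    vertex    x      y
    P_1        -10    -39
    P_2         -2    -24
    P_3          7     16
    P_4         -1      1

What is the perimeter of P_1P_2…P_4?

|P_1P_2| = √((8)² + (15)²) = √289 = 17
|P_2P_3| = √((9)² + (40)²) = √1681 = 41
|P_3P_4| = √((-8)² + (-15)²) = √289 = 17
|P_4P_1| = √((-9)² + (-40)²) = √1681 = 41
Perimeter = 17 + 41 + 17 + 41 = 116.

116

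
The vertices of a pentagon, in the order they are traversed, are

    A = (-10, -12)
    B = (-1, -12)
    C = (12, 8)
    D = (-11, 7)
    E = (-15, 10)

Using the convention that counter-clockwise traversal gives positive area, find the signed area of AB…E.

Σ = (108) + (136) + (172) + (-5) + (280) = 691
Signed area = Σ/2 = 345.5 (positive ⇒ counter-clockwise traversal).

345.5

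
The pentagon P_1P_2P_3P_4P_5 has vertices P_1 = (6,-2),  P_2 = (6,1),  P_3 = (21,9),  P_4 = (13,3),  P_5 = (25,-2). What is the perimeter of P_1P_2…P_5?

62

|P_1P_2| = √((0)² + (3)²) = √9 = 3
|P_2P_3| = √((15)² + (8)²) = √289 = 17
|P_3P_4| = √((-8)² + (-6)²) = √100 = 10
|P_4P_5| = √((12)² + (-5)²) = √169 = 13
|P_5P_1| = √((-19)² + (0)²) = √361 = 19
Perimeter = 3 + 17 + 10 + 13 + 19 = 62.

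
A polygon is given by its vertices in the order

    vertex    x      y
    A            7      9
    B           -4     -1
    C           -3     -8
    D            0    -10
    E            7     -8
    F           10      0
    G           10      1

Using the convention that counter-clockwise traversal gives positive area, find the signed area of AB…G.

165.5

A→B: (7)(-1) − (-4)(9) = 29
B→C: (-4)(-8) − (-3)(-1) = 29
C→D: (-3)(-10) − (0)(-8) = 30
D→E: (0)(-8) − (7)(-10) = 70
E→F: (7)(0) − (10)(-8) = 80
F→G: (10)(1) − (10)(0) = 10
G→A: (10)(9) − (7)(1) = 83
Σ = 331
Signed area = Σ/2 = 165.5 (positive ⇒ counter-clockwise traversal).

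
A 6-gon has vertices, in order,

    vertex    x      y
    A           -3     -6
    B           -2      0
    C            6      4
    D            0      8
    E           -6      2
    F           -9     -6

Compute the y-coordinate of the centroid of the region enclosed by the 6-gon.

224/249

Apply the shoelace formula. First the cross-terms c_i = x_i·y_{i+1} − x_{i+1}·y_i:
  -12, -8, 48, 48, 54, 36  ⇒  2A = 166, A = 83.
Then Σ (y_i + y_{i+1})·c_i = 448, so ȳ = 448 / (6·83) = 224/249.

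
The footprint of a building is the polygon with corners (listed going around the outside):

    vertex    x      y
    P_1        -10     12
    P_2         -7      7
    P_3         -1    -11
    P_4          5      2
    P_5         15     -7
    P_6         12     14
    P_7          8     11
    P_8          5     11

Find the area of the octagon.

301.5

Apply the shoelace (surveyor's) formula: 2A = Σ (x_i·y_{i+1} − x_{i+1}·y_i), indices taken mod 8.
Cross-terms: 14, 84, 53, -65, 294, 20, 33, 170  ⇒  Σ = 603
Area = |Σ|/2 = 301.5.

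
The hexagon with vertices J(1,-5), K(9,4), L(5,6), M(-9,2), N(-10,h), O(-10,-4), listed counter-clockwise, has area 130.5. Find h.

0

Write out the shoelace sum; only the two edges meeting at N involve h:
2·Area = [((-9)·h − (-10)·2) + ((-10)·(-4) − (-10)·h)] + 201
       = 1·h + 261 = 261
⇒ h = 0.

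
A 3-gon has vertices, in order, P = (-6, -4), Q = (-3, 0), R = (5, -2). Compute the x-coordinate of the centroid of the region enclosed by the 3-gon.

-4/3

Apply the shoelace formula. First the cross-terms c_i = x_i·y_{i+1} − x_{i+1}·y_i:
  -12, 6, -32  ⇒  2A = -38, A = -19.
Then Σ (x_i + x_{i+1})·c_i = 152, so x̄ = 152 / (6·(-19)) = -4/3.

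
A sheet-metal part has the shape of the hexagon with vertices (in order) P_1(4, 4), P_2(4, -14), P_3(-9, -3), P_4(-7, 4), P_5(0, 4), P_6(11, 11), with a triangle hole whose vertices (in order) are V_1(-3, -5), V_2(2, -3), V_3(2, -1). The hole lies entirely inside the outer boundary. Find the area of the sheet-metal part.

164.5

Outer boundary:
Apply the shoelace (surveyor's) formula: 2A = Σ (x_i·y_{i+1} − x_{i+1}·y_i), indices taken mod 6.
Σ = (-72) + (-138) + (-57) + (-28) + (-44) + (0) = -339
Area = |Σ|/2 = 169.5.
Hole:
Apply the surveyor's formula: 2A = Σ (x_i·y_{i+1} − x_{i+1}·y_i), indices taken mod 3.
Cross-terms: 19, 4, -13  ⇒  Σ = 10
Area = |Σ|/2 = 5.
Net area = 169.5 − 5 = 164.5.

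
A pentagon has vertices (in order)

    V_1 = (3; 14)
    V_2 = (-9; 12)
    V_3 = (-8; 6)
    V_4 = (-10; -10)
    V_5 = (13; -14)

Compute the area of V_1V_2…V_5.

419

Apply Gauss's area formula: 2A = Σ (x_i·y_{i+1} − x_{i+1}·y_i), indices taken mod 5.
Cross-terms: 162, 42, 140, 270, 224  ⇒  Σ = 838
Area = |Σ|/2 = 419.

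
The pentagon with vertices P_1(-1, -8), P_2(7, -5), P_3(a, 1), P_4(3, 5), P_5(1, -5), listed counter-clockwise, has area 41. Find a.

5

Write out the shoelace sum; only the two edges meeting at P_3 involve a:
2·Area = [(7·1 − a·(-5)) + (a·5 − 3·1)] + 28
       = 10·a + 32 = 82
⇒ a = 5.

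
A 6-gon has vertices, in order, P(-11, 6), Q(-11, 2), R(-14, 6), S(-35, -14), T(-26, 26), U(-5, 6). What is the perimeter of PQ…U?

|PQ| = √((0)² + (-4)²) = √16 = 4
|QR| = √((-3)² + (4)²) = √25 = 5
|RS| = √((-21)² + (-20)²) = √841 = 29
|ST| = √((9)² + (40)²) = √1681 = 41
|TU| = √((21)² + (-20)²) = √841 = 29
|UP| = √((-6)² + (0)²) = √36 = 6
Perimeter = 4 + 5 + 29 + 41 + 29 + 6 = 114.

114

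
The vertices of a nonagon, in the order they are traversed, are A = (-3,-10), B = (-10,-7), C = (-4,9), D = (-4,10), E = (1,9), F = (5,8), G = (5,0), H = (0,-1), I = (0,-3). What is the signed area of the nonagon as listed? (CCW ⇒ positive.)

-169

Σ = (-79) + (-118) + (-4) + (-46) + (-37) + (-40) + (-5) + (0) + (-9) = -338
Signed area = Σ/2 = -169 (negative ⇒ clockwise traversal).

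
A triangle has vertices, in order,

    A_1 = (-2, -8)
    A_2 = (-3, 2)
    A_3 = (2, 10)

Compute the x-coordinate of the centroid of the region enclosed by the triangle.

Apply the shoelace (surveyor's) formula. First the cross-terms c_i = x_i·y_{i+1} − x_{i+1}·y_i:
  -28, -34, 4  ⇒  2A = -58, A = -29.
Then Σ (x_i + x_{i+1})·c_i = 174, so x̄ = 174 / (6·(-29)) = -1.

-1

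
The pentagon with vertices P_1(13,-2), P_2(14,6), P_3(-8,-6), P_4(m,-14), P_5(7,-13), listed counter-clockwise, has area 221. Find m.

The doubled signed area Σ (x_i y_{i+1} − x_{i+1} y_i) is linear in m.
With m=0 it equals 435; the coefficient of m is -7 (from the two edges through P_4).
So -7·m + 435 = 2·221 = 442 ⇒ m = -1.

-1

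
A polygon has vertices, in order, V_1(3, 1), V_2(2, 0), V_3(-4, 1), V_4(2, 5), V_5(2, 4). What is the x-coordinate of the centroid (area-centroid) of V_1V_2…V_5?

Apply the shoelace formula. First the cross-terms c_i = x_i·y_{i+1} − x_{i+1}·y_i:
  -2, 2, -22, -2, -10  ⇒  2A = -34, A = -17.
Then Σ (x_i + x_{i+1})·c_i = -28, so x̄ = -28 / (6·(-17)) = 14/51.

14/51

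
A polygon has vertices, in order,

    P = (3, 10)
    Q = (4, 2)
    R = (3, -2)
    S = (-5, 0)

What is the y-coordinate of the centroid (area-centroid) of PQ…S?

74/27

Apply Gauss's area formula. First the cross-terms c_i = x_i·y_{i+1} − x_{i+1}·y_i:
  -34, -14, -10, -50  ⇒  2A = -108, A = -54.
Then Σ (y_i + y_{i+1})·c_i = -888, so ȳ = -888 / (6·(-54)) = 74/27.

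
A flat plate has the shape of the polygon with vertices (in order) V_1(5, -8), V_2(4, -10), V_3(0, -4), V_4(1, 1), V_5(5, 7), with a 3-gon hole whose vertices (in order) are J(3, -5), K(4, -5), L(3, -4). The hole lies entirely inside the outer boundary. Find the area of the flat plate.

Outer boundary:
Apply the shoelace (surveyor's) formula: 2A = Σ (x_i·y_{i+1} − x_{i+1}·y_i), indices taken mod 5.
Σ = (-18) + (-16) + (4) + (2) + (-75) = -103
Area = |Σ|/2 = 51.5.
Hole:
Apply the shoelace formula: 2A = Σ (x_i·y_{i+1} − x_{i+1}·y_i), indices taken mod 3.
Σ = (5) + (-1) + (-3) = 1
Area = |Σ|/2 = 0.5.
Net area = 51.5 − 0.5 = 51.

51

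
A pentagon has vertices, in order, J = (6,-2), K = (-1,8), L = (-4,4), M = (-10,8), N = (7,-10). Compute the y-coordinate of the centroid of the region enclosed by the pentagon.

Apply the surveyor's formula. First the cross-terms c_i = x_i·y_{i+1} − x_{i+1}·y_i:
  46, 28, 8, 44, 46  ⇒  2A = 172, A = 86.
Then Σ (y_i + y_{i+1})·c_i = 68, so ȳ = 68 / (6·86) = 17/129.

17/129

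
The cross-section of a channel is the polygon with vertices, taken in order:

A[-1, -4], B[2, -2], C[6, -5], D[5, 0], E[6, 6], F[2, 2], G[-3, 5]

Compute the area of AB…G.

50

Apply the surveyor's formula: 2A = Σ (x_i·y_{i+1} − x_{i+1}·y_i), indices taken mod 7.
A→B: (-1)(-2) − (2)(-4) = 10
B→C: (2)(-5) − (6)(-2) = 2
C→D: (6)(0) − (5)(-5) = 25
D→E: (5)(6) − (6)(0) = 30
E→F: (6)(2) − (2)(6) = 0
F→G: (2)(5) − (-3)(2) = 16
G→A: (-3)(-4) − (-1)(5) = 17
Σ = 100
Area = |Σ|/2 = 50.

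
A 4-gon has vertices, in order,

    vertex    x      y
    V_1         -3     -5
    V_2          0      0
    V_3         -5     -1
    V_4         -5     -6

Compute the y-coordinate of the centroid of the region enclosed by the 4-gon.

-2.625

Apply the shoelace (surveyor's) formula. First the cross-terms c_i = x_i·y_{i+1} − x_{i+1}·y_i:
  0, 0, 25, 7  ⇒  2A = 32, A = 16.
Then Σ (y_i + y_{i+1})·c_i = -252, so ȳ = -252 / (6·16) = -2.625.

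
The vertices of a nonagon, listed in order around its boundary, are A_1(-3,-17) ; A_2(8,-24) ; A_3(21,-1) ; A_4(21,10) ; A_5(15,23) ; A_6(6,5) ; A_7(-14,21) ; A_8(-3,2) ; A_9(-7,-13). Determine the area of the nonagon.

784.5

Apply the shoelace formula: 2A = Σ (x_i·y_{i+1} − x_{i+1}·y_i), indices taken mod 9.
Cross-terms: 208, 496, 231, 333, -63, 196, 35, 53, 80  ⇒  Σ = 1569
Area = |Σ|/2 = 784.5.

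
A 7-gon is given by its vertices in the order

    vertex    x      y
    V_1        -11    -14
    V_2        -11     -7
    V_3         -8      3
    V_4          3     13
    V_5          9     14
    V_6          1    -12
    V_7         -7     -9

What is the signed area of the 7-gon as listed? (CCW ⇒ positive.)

-285

Σ = (-77) + (-89) + (-113) + (-75) + (-122) + (-93) + (-1) = -570
Signed area = Σ/2 = -285 (negative ⇒ clockwise traversal).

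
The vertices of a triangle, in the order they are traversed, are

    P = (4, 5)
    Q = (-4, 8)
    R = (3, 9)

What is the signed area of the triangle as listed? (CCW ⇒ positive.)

-14.5

Apply the surveyor's formula: 2A = Σ (x_i·y_{i+1} − x_{i+1}·y_i), indices taken mod 3.
Σ = (52) + (-60) + (-21) = -29
Signed area = Σ/2 = -14.5 (negative ⇒ clockwise traversal).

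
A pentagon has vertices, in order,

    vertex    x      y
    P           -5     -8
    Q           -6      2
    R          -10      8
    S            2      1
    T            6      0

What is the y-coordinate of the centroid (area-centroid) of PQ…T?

Apply Gauss's area formula. First the cross-terms c_i = x_i·y_{i+1} − x_{i+1}·y_i:
  -58, -28, -26, -6, -48  ⇒  2A = -166, A = -83.
Then Σ (y_i + y_{i+1})·c_i = 212, so ȳ = 212 / (6·(-83)) = -106/249.

-106/249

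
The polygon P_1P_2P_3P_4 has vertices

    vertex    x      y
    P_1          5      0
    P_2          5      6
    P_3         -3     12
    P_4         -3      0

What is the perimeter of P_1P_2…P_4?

|P_1P_2| = √((0)² + (6)²) = √36 = 6
|P_2P_3| = √((-8)² + (6)²) = √100 = 10
|P_3P_4| = √((0)² + (-12)²) = √144 = 12
|P_4P_1| = √((8)² + (0)²) = √64 = 8
Perimeter = 6 + 10 + 12 + 8 = 36.

36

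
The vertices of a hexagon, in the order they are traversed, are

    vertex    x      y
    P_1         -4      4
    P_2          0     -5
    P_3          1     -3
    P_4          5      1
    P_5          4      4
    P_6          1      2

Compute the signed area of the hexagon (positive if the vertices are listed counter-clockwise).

Apply the surveyor's formula: 2A = Σ (x_i·y_{i+1} − x_{i+1}·y_i), indices taken mod 6.
Cross-terms: 20, 5, 16, 16, 4, 12  ⇒  Σ = 73
Signed area = Σ/2 = 36.5 (positive ⇒ counter-clockwise traversal).

36.5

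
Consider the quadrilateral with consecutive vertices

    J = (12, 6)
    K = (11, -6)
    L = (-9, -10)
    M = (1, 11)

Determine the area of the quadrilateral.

258.5

J→K: (12)(-6) − (11)(6) = -138
K→L: (11)(-10) − (-9)(-6) = -164
L→M: (-9)(11) − (1)(-10) = -89
M→J: (1)(6) − (12)(11) = -126
Σ = -517
Area = |Σ|/2 = 258.5.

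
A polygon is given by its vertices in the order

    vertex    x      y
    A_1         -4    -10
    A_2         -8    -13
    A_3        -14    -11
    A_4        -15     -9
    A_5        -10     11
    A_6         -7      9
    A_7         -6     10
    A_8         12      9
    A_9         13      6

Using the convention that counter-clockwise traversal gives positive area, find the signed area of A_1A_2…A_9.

-385

Apply Gauss's area formula: 2A = Σ (x_i·y_{i+1} − x_{i+1}·y_i), indices taken mod 9.
Σ = (-28) + (-94) + (-39) + (-255) + (-13) + (-16) + (-174) + (-45) + (-106) = -770
Signed area = Σ/2 = -385 (negative ⇒ clockwise traversal).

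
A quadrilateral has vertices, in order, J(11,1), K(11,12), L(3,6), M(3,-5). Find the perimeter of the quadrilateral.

42

|JK| = √((0)² + (11)²) = √121 = 11
|KL| = √((-8)² + (-6)²) = √100 = 10
|LM| = √((0)² + (-11)²) = √121 = 11
|MJ| = √((8)² + (6)²) = √100 = 10
Perimeter = 11 + 10 + 11 + 10 = 42.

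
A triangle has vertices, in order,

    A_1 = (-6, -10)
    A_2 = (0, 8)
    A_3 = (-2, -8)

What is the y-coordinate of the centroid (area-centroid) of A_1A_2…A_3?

Apply the shoelace formula. First the cross-terms c_i = x_i·y_{i+1} − x_{i+1}·y_i:
  -48, 16, -28  ⇒  2A = -60, A = -30.
Then Σ (y_i + y_{i+1})·c_i = 600, so ȳ = 600 / (6·(-30)) = -10/3.

-10/3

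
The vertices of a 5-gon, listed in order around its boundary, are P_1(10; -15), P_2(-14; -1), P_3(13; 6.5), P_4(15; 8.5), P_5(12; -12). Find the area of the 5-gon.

Apply the surveyor's formula: 2A = Σ (x_i·y_{i+1} − x_{i+1}·y_i), indices taken mod 5.
Σ = (-220) + (-78) + (13) + (-282) + (-60) = -627
Area = |Σ|/2 = 313.5.

313.5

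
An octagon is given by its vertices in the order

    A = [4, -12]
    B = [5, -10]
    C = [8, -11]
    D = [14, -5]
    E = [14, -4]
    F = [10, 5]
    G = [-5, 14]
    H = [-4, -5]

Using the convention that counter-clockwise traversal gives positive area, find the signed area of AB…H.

Apply Gauss's area formula: 2A = Σ (x_i·y_{i+1} − x_{i+1}·y_i), indices taken mod 8.
A→B: (4)(-10) − (5)(-12) = 20
B→C: (5)(-11) − (8)(-10) = 25
C→D: (8)(-5) − (14)(-11) = 114
D→E: (14)(-4) − (14)(-5) = 14
E→F: (14)(5) − (10)(-4) = 110
F→G: (10)(14) − (-5)(5) = 165
G→H: (-5)(-5) − (-4)(14) = 81
H→A: (-4)(-12) − (4)(-5) = 68
Σ = 597
Signed area = Σ/2 = 298.5 (positive ⇒ counter-clockwise traversal).

298.5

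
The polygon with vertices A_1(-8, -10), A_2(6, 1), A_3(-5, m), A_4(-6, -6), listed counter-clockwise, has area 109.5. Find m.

10

The doubled signed area Σ (x_i y_{i+1} − x_{i+1} y_i) is linear in m.
With m=0 it equals 99; the coefficient of m is 12 (from the two edges through A_3).
So 12·m + 99 = 2·109.5 = 219 ⇒ m = 10.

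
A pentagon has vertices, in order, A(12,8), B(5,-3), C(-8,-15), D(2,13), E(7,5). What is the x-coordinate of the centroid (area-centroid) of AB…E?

Apply the surveyor's formula. First the cross-terms c_i = x_i·y_{i+1} − x_{i+1}·y_i:
  -76, -99, -74, -81, -4  ⇒  2A = -334, A = -167.
Then Σ (x_i + x_{i+1})·c_i = -1356, so x̄ = -1356 / (6·(-167)) = 226/167.

226/167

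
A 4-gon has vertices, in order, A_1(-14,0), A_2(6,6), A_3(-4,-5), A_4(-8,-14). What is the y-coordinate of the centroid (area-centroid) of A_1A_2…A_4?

-193/81

Apply the shoelace (surveyor's) formula. First the cross-terms c_i = x_i·y_{i+1} − x_{i+1}·y_i:
  -84, -6, 16, -196  ⇒  2A = -270, A = -135.
Then Σ (y_i + y_{i+1})·c_i = 1930, so ȳ = 1930 / (6·(-135)) = -193/81.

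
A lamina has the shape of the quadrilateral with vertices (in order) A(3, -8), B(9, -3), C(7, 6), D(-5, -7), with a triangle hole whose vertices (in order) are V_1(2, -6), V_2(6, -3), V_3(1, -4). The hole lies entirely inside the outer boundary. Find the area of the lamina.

84.5

Outer boundary:
Cross-terms: 63, 75, -19, 61  ⇒  Σ = 180
Area = |Σ|/2 = 90.
Hole:
Apply the shoelace (surveyor's) formula: 2A = Σ (x_i·y_{i+1} − x_{i+1}·y_i), indices taken mod 3.
V_1→V_2: (2)(-3) − (6)(-6) = 30
V_2→V_3: (6)(-4) − (1)(-3) = -21
V_3→V_1: (1)(-6) − (2)(-4) = 2
Σ = 11
Area = |Σ|/2 = 5.5.
Net area = 90 − 5.5 = 84.5.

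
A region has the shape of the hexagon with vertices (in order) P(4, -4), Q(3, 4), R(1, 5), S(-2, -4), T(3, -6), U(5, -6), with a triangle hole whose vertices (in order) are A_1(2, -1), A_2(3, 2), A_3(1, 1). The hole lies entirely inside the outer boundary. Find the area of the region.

Outer boundary:
Apply the shoelace formula: 2A = Σ (x_i·y_{i+1} − x_{i+1}·y_i), indices taken mod 6.
Σ = (28) + (11) + (6) + (24) + (12) + (4) = 85
Area = |Σ|/2 = 42.5.
Hole:
A_1→A_2: (2)(2) − (3)(-1) = 7
A_2→A_3: (3)(1) − (1)(2) = 1
A_3→A_1: (1)(-1) − (2)(1) = -3
Σ = 5
Area = |Σ|/2 = 2.5.
Net area = 42.5 − 2.5 = 40.

40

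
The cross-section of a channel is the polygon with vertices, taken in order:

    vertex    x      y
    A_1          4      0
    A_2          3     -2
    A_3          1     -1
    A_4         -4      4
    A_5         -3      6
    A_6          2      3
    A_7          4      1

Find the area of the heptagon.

Apply Gauss's area formula: 2A = Σ (x_i·y_{i+1} − x_{i+1}·y_i), indices taken mod 7.
Σ = (-8) + (-1) + (0) + (-12) + (-21) + (-10) + (-4) = -56
Area = |Σ|/2 = 28.

28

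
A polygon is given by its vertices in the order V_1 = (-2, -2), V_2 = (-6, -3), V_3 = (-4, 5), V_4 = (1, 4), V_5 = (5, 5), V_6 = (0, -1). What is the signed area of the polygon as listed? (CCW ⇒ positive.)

V_1→V_2: (-2)(-3) − (-6)(-2) = -6
V_2→V_3: (-6)(5) − (-4)(-3) = -42
V_3→V_4: (-4)(4) − (1)(5) = -21
V_4→V_5: (1)(5) − (5)(4) = -15
V_5→V_6: (5)(-1) − (0)(5) = -5
V_6→V_1: (0)(-2) − (-2)(-1) = -2
Σ = -91
Signed area = Σ/2 = -45.5 (negative ⇒ clockwise traversal).

-45.5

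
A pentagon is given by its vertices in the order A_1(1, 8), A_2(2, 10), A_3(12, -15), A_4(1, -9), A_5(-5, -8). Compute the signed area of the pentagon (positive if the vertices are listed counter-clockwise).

Σ = (-6) + (-150) + (-93) + (-53) + (-32) = -334
Signed area = Σ/2 = -167 (negative ⇒ clockwise traversal).

-167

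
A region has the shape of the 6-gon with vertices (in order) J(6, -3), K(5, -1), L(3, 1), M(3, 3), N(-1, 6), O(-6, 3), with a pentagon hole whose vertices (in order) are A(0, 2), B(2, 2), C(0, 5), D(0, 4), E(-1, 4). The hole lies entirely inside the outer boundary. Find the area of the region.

Outer boundary:
Σ = (9) + (8) + (6) + (21) + (33) + (0) = 77
Area = |Σ|/2 = 38.5.
Hole:
Apply the shoelace formula: 2A = Σ (x_i·y_{i+1} − x_{i+1}·y_i), indices taken mod 5.
Cross-terms: -4, 10, 0, 4, -2  ⇒  Σ = 8
Area = |Σ|/2 = 4.
Net area = 38.5 − 4 = 34.5.

34.5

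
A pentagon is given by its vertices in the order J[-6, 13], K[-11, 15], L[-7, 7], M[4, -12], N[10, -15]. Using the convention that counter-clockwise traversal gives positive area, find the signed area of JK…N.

Apply the shoelace (surveyor's) formula: 2A = Σ (x_i·y_{i+1} − x_{i+1}·y_i), indices taken mod 5.
Σ = (53) + (28) + (56) + (60) + (40) = 237
Signed area = Σ/2 = 118.5 (positive ⇒ counter-clockwise traversal).

118.5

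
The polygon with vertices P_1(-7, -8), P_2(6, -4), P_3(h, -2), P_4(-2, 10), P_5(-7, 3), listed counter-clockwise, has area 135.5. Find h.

5

The doubled signed area Σ (x_i y_{i+1} − x_{i+1} y_i) is linear in h.
With h=0 it equals 201; the coefficient of h is 14 (from the two edges through P_3).
So 14·h + 201 = 2·135.5 = 271 ⇒ h = 5.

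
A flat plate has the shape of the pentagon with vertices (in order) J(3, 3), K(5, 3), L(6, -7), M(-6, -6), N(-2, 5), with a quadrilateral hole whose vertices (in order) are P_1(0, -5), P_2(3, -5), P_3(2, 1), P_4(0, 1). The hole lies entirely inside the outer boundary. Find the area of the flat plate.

Outer boundary:
Apply the shoelace formula: 2A = Σ (x_i·y_{i+1} − x_{i+1}·y_i), indices taken mod 5.
Σ = (-6) + (-53) + (-78) + (-42) + (-21) = -200
Area = |Σ|/2 = 100.
Hole:
Apply the shoelace (surveyor's) formula: 2A = Σ (x_i·y_{i+1} − x_{i+1}·y_i), indices taken mod 4.
P_1→P_2: (0)(-5) − (3)(-5) = 15
P_2→P_3: (3)(1) − (2)(-5) = 13
P_3→P_4: (2)(1) − (0)(1) = 2
P_4→P_1: (0)(-5) − (0)(1) = 0
Σ = 30
Area = |Σ|/2 = 15.
Net area = 100 − 15 = 85.

85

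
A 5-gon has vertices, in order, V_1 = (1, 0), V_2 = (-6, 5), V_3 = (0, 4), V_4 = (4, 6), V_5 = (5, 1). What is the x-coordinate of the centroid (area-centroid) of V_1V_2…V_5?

Apply Gauss's area formula. First the cross-terms c_i = x_i·y_{i+1} − x_{i+1}·y_i:
  5, -24, -16, -26, -1  ⇒  2A = -62, A = -31.
Then Σ (x_i + x_{i+1})·c_i = -185, so x̄ = -185 / (6·(-31)) = 185/186.

185/186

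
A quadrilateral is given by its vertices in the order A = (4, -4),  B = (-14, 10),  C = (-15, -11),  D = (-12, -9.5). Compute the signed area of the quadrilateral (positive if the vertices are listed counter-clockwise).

192.25

A→B: (4)(10) − (-14)(-4) = -16
B→C: (-14)(-11) − (-15)(10) = 304
C→D: (-15)(-9.5) − (-12)(-11) = 10.5
D→A: (-12)(-4) − (4)(-9.5) = 86
Σ = 384.5
Signed area = Σ/2 = 192.25 (positive ⇒ counter-clockwise traversal).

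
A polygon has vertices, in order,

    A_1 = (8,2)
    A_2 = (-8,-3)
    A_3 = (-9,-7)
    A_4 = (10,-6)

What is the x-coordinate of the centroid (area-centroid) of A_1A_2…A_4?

95/71

Apply the surveyor's formula. First the cross-terms c_i = x_i·y_{i+1} − x_{i+1}·y_i:
  -8, 29, 124, 68  ⇒  2A = 213, A = 106.5.
Then Σ (x_i + x_{i+1})·c_i = 855, so x̄ = 855 / (6·106.5) = 95/71.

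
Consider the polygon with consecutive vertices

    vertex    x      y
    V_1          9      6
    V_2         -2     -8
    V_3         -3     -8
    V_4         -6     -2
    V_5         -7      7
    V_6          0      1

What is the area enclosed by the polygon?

Apply the shoelace formula: 2A = Σ (x_i·y_{i+1} − x_{i+1}·y_i), indices taken mod 6.
Σ = (-60) + (-8) + (-42) + (-56) + (-7) + (-9) = -182
Area = |Σ|/2 = 91.

91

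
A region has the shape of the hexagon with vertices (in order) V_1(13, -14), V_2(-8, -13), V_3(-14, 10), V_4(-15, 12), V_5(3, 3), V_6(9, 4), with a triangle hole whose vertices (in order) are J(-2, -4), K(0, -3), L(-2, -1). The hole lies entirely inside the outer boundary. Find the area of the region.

414.5

Outer boundary:
Σ = (-281) + (-262) + (-18) + (-81) + (-15) + (-178) = -835
Area = |Σ|/2 = 417.5.
Hole:
Σ = (6) + (-6) + (6) = 6
Area = |Σ|/2 = 3.
Net area = 417.5 − 3 = 414.5.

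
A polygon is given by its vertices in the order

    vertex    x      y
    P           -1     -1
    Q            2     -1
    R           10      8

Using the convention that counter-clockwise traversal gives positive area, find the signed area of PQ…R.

Cross-terms: 3, 26, -2  ⇒  Σ = 27
Signed area = Σ/2 = 13.5 (positive ⇒ counter-clockwise traversal).

13.5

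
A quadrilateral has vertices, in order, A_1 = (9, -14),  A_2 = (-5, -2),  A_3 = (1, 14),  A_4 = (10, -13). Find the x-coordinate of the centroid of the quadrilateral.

Apply Gauss's area formula. First the cross-terms c_i = x_i·y_{i+1} − x_{i+1}·y_i:
  -88, -68, -153, -23  ⇒  2A = -332, A = -166.
Then Σ (x_i + x_{i+1})·c_i = -2200, so x̄ = -2200 / (6·(-166)) = 550/249.

550/249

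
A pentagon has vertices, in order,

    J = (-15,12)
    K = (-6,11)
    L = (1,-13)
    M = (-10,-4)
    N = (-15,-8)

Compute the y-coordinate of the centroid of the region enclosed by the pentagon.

287/264

Apply the surveyor's formula. First the cross-terms c_i = x_i·y_{i+1} − x_{i+1}·y_i:
  -93, 67, -134, 20, -300  ⇒  2A = -440, A = -220.
Then Σ (y_i + y_{i+1})·c_i = -1435, so ȳ = -1435 / (6·(-220)) = 287/264.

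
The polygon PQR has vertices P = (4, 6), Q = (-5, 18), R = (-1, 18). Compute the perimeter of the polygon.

32

|PQ| = √((-9)² + (12)²) = √225 = 15
|QR| = √((4)² + (0)²) = √16 = 4
|RP| = √((5)² + (-12)²) = √169 = 13
Perimeter = 15 + 4 + 13 = 32.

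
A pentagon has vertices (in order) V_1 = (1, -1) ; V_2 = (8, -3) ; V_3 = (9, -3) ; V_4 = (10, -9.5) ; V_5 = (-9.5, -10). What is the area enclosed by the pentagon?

Apply the shoelace formula: 2A = Σ (x_i·y_{i+1} − x_{i+1}·y_i), indices taken mod 5.
Cross-terms: 5, 3, -55.5, -190.25, 19.5  ⇒  Σ = -218.25
Area = |Σ|/2 = 109.125.

109.125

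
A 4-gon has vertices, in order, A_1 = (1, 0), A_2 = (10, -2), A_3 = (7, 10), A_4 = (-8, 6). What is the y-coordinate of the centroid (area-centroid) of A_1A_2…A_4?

236/57

Apply Gauss's area formula. First the cross-terms c_i = x_i·y_{i+1} − x_{i+1}·y_i:
  -2, 114, 122, -6  ⇒  2A = 228, A = 114.
Then Σ (y_i + y_{i+1})·c_i = 2832, so ȳ = 2832 / (6·114) = 236/57.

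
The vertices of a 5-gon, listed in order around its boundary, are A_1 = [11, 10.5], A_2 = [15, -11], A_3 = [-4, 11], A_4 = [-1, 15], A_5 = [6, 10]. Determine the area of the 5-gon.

176.75

Apply the surveyor's formula: 2A = Σ (x_i·y_{i+1} − x_{i+1}·y_i), indices taken mod 5.
A_1→A_2: (11)(-11) − (15)(10.5) = -278.5
A_2→A_3: (15)(11) − (-4)(-11) = 121
A_3→A_4: (-4)(15) − (-1)(11) = -49
A_4→A_5: (-1)(10) − (6)(15) = -100
A_5→A_1: (6)(10.5) − (11)(10) = -47
Σ = -353.5
Area = |Σ|/2 = 176.75.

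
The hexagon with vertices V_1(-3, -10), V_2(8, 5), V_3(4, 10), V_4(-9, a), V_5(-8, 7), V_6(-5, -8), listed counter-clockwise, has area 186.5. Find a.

Write out the shoelace sum; only the two edges meeting at V_4 involve a:
2·Area = [(4·a − (-9)·10) + ((-9)·7 − (-8)·a)] + 250
       = 12·a + 277 = 373
⇒ a = 8.

8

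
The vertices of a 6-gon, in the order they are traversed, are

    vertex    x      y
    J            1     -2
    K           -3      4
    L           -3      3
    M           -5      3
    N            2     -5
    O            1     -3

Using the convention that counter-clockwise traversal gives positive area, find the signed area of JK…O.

Apply the surveyor's formula: 2A = Σ (x_i·y_{i+1} − x_{i+1}·y_i), indices taken mod 6.
J→K: (1)(4) − (-3)(-2) = -2
K→L: (-3)(3) − (-3)(4) = 3
L→M: (-3)(3) − (-5)(3) = 6
M→N: (-5)(-5) − (2)(3) = 19
N→O: (2)(-3) − (1)(-5) = -1
O→J: (1)(-2) − (1)(-3) = 1
Σ = 26
Signed area = Σ/2 = 13 (positive ⇒ counter-clockwise traversal).

13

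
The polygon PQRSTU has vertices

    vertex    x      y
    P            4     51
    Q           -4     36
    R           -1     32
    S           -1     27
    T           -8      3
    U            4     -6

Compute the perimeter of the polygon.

124

|PQ| = √((-8)² + (-15)²) = √289 = 17
|QR| = √((3)² + (-4)²) = √25 = 5
|RS| = √((0)² + (-5)²) = √25 = 5
|ST| = √((-7)² + (-24)²) = √625 = 25
|TU| = √((12)² + (-9)²) = √225 = 15
|UP| = √((0)² + (57)²) = √3249 = 57
Perimeter = 17 + 5 + 5 + 25 + 15 + 57 = 124.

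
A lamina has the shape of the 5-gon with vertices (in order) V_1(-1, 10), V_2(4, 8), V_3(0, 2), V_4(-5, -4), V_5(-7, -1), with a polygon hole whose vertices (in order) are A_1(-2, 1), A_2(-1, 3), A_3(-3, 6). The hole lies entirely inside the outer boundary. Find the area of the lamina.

Outer boundary:
Σ = (-48) + (8) + (10) + (-23) + (-71) = -124
Area = |Σ|/2 = 62.
Hole:
Σ = (-5) + (3) + (9) = 7
Area = |Σ|/2 = 3.5.
Net area = 62 − 3.5 = 58.5.

58.5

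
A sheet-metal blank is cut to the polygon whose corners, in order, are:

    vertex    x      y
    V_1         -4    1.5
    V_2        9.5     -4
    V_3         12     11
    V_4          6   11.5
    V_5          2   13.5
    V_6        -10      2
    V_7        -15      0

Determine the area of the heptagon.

215.375

V_1→V_2: (-4)(-4) − (9.5)(1.5) = 1.75
V_2→V_3: (9.5)(11) − (12)(-4) = 152.5
V_3→V_4: (12)(11.5) − (6)(11) = 72
V_4→V_5: (6)(13.5) − (2)(11.5) = 58
V_5→V_6: (2)(2) − (-10)(13.5) = 139
V_6→V_7: (-10)(0) − (-15)(2) = 30
V_7→V_1: (-15)(1.5) − (-4)(0) = -22.5
Σ = 430.75
Area = |Σ|/2 = 215.375.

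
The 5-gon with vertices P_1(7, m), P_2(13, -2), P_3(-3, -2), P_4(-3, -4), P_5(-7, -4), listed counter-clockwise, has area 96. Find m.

Write out the shoelace sum; only the two edges meeting at P_1 involve m:
2·Area = [((-7)·m − 7·(-4)) + (7·(-2) − 13·m)] + -42
       = -20·m + -28 = 192
⇒ m = -11.

-11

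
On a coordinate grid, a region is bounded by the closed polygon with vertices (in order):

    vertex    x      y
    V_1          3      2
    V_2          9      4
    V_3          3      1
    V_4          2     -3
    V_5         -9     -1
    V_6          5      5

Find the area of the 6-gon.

47

Σ = (-6) + (-3) + (-11) + (-29) + (-40) + (-5) = -94
Area = |Σ|/2 = 47.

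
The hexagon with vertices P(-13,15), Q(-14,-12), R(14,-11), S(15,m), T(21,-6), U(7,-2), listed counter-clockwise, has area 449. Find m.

-8

Write out the shoelace sum; only the two edges meeting at S involve m:
2·Area = [(14·m − 15·(-11)) + (15·(-6) − 21·m)] + 767
       = -7·m + 842 = 898
⇒ m = -8.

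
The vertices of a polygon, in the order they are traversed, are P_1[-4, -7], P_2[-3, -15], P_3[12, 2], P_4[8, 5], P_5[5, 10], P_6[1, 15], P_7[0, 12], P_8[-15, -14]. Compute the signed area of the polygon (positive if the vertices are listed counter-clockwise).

P_1→P_2: (-4)(-15) − (-3)(-7) = 39
P_2→P_3: (-3)(2) − (12)(-15) = 174
P_3→P_4: (12)(5) − (8)(2) = 44
P_4→P_5: (8)(10) − (5)(5) = 55
P_5→P_6: (5)(15) − (1)(10) = 65
P_6→P_7: (1)(12) − (0)(15) = 12
P_7→P_8: (0)(-14) − (-15)(12) = 180
P_8→P_1: (-15)(-7) − (-4)(-14) = 49
Σ = 618
Signed area = Σ/2 = 309 (positive ⇒ counter-clockwise traversal).

309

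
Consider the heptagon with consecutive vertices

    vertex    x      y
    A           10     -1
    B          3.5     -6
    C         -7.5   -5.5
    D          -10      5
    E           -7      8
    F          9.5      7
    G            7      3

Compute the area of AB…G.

A→B: (10)(-6) − (3.5)(-1) = -56.5
B→C: (3.5)(-5.5) − (-7.5)(-6) = -64.25
C→D: (-7.5)(5) − (-10)(-5.5) = -92.5
D→E: (-10)(8) − (-7)(5) = -45
E→F: (-7)(7) − (9.5)(8) = -125
F→G: (9.5)(3) − (7)(7) = -20.5
G→A: (7)(-1) − (10)(3) = -37
Σ = -440.75
Area = |Σ|/2 = 220.375.

220.375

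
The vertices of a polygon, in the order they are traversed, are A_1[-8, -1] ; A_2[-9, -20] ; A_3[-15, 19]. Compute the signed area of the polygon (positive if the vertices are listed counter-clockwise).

Apply the surveyor's formula: 2A = Σ (x_i·y_{i+1} − x_{i+1}·y_i), indices taken mod 3.
Σ = (151) + (-471) + (167) = -153
Signed area = Σ/2 = -76.5 (negative ⇒ clockwise traversal).

-76.5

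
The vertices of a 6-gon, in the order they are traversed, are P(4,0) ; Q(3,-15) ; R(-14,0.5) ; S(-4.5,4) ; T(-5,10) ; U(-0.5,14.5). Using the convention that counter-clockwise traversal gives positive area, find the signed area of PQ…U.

Σ = (-60) + (-208.5) + (-53.75) + (-25) + (-67.5) + (-58) = -472.75
Signed area = Σ/2 = -236.375 (negative ⇒ clockwise traversal).

-236.375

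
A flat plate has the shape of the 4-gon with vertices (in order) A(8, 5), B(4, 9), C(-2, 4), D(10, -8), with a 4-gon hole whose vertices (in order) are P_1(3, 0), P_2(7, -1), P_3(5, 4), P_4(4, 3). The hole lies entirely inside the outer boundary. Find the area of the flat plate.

78

Outer boundary:
Cross-terms: 52, 34, -24, 114  ⇒  Σ = 176
Area = |Σ|/2 = 88.
Hole:
Cross-terms: -3, 33, -1, -9  ⇒  Σ = 20
Area = |Σ|/2 = 10.
Net area = 88 − 10 = 78.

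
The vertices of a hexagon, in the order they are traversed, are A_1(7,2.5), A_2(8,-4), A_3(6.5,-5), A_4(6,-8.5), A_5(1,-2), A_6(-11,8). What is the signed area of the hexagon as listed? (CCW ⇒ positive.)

-94.125

Σ = (-48) + (-14) + (-25.25) + (-3.5) + (-14) + (-83.5) = -188.25
Signed area = Σ/2 = -94.125 (negative ⇒ clockwise traversal).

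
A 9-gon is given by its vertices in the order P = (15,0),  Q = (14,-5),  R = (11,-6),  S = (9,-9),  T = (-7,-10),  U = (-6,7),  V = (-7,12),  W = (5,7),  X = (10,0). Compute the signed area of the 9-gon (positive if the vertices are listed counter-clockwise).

-306.5

Apply the shoelace (surveyor's) formula: 2A = Σ (x_i·y_{i+1} − x_{i+1}·y_i), indices taken mod 9.
Cross-terms: -75, -29, -45, -153, -109, -23, -109, -70, 0  ⇒  Σ = -613
Signed area = Σ/2 = -306.5 (negative ⇒ clockwise traversal).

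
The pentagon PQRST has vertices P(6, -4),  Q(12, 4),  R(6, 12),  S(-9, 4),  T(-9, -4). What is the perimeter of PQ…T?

|PQ| = √((6)² + (8)²) = √100 = 10
|QR| = √((-6)² + (8)²) = √100 = 10
|RS| = √((-15)² + (-8)²) = √289 = 17
|ST| = √((0)² + (-8)²) = √64 = 8
|TP| = √((15)² + (0)²) = √225 = 15
Perimeter = 10 + 10 + 17 + 8 + 15 = 60.

60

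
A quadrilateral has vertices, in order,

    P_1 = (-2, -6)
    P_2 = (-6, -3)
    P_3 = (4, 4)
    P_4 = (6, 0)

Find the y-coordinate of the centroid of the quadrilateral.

-21/17

Apply the shoelace formula. First the cross-terms c_i = x_i·y_{i+1} − x_{i+1}·y_i:
  -30, -12, -24, -36  ⇒  2A = -102, A = -51.
Then Σ (y_i + y_{i+1})·c_i = 378, so ȳ = 378 / (6·(-51)) = -21/17.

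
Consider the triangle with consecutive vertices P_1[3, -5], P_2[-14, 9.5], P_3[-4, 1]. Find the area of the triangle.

0.25

Cross-terms: -41.5, 24, 17  ⇒  Σ = -0.5
Area = |Σ|/2 = 0.25.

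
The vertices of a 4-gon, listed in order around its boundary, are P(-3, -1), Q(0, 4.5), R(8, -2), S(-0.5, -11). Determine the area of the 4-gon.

Σ = (-13.5) + (-36) + (-89) + (-32.5) = -171
Area = |Σ|/2 = 85.5.

85.5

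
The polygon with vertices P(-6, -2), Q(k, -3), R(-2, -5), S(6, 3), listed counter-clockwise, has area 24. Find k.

Write out the shoelace sum; only the two edges meeting at Q involve k:
2·Area = [((-6)·(-3) − k·(-2)) + (k·(-5) − (-2)·(-3))] + 30
       = -3·k + 42 = 48
⇒ k = -2.

-2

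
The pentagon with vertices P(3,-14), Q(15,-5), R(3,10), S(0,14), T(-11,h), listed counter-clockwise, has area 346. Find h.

The doubled signed area Σ (x_i y_{i+1} − x_{i+1} y_i) is linear in h.
With h=0 it equals 710; the coefficient of h is -3 (from the two edges through T).
So -3·h + 710 = 2·346 = 692 ⇒ h = 6.

6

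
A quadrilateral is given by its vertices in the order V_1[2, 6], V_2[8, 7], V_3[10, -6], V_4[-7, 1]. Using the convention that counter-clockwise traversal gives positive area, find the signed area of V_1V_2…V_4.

Apply the shoelace (surveyor's) formula: 2A = Σ (x_i·y_{i+1} − x_{i+1}·y_i), indices taken mod 4.
V_1→V_2: (2)(7) − (8)(6) = -34
V_2→V_3: (8)(-6) − (10)(7) = -118
V_3→V_4: (10)(1) − (-7)(-6) = -32
V_4→V_1: (-7)(6) − (2)(1) = -44
Σ = -228
Signed area = Σ/2 = -114 (negative ⇒ clockwise traversal).

-114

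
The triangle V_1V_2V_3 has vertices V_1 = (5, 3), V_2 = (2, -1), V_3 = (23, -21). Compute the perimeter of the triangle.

64

|V_1V_2| = √((-3)² + (-4)²) = √25 = 5
|V_2V_3| = √((21)² + (-20)²) = √841 = 29
|V_3V_1| = √((-18)² + (24)²) = √900 = 30
Perimeter = 5 + 29 + 30 = 64.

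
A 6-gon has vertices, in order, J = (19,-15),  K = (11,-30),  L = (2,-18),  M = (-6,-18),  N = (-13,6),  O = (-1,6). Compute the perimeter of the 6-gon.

106

|JK| = √((-8)² + (-15)²) = √289 = 17
|KL| = √((-9)² + (12)²) = √225 = 15
|LM| = √((-8)² + (0)²) = √64 = 8
|MN| = √((-7)² + (24)²) = √625 = 25
|NO| = √((12)² + (0)²) = √144 = 12
|OJ| = √((20)² + (-21)²) = √841 = 29
Perimeter = 17 + 15 + 8 + 25 + 12 + 29 = 106.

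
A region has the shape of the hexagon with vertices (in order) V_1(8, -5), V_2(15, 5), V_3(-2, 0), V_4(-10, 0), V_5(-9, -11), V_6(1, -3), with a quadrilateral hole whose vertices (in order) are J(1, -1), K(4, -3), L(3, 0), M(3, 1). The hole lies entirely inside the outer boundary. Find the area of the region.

Outer boundary:
V_1→V_2: (8)(5) − (15)(-5) = 115
V_2→V_3: (15)(0) − (-2)(5) = 10
V_3→V_4: (-2)(0) − (-10)(0) = 0
V_4→V_5: (-10)(-11) − (-9)(0) = 110
V_5→V_6: (-9)(-3) − (1)(-11) = 38
V_6→V_1: (1)(-5) − (8)(-3) = 19
Σ = 292
Area = |Σ|/2 = 146.
Hole:
Apply the shoelace (surveyor's) formula: 2A = Σ (x_i·y_{i+1} − x_{i+1}·y_i), indices taken mod 4.
Σ = (1) + (9) + (3) + (-4) = 9
Area = |Σ|/2 = 4.5.
Net area = 146 − 4.5 = 141.5.

141.5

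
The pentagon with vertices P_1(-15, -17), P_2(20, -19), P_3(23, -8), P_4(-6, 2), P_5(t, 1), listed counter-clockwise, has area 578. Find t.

The doubled signed area Σ (x_i y_{i+1} − x_{i+1} y_i) is linear in t.
With t=0 it equals 909; the coefficient of t is -19 (from the two edges through P_5).
So -19·t + 909 = 2·578 = 1156 ⇒ t = -13.

-13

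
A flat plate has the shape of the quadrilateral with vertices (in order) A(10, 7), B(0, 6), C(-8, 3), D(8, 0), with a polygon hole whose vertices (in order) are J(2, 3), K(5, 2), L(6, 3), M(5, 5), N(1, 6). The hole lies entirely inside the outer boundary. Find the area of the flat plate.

58.5

Outer boundary:
Apply the surveyor's formula: 2A = Σ (x_i·y_{i+1} − x_{i+1}·y_i), indices taken mod 4.
A→B: (10)(6) − (0)(7) = 60
B→C: (0)(3) − (-8)(6) = 48
C→D: (-8)(0) − (8)(3) = -24
D→A: (8)(7) − (10)(0) = 56
Σ = 140
Area = |Σ|/2 = 70.
Hole:
Cross-terms: -11, 3, 15, 25, -9  ⇒  Σ = 23
Area = |Σ|/2 = 11.5.
Net area = 70 − 11.5 = 58.5.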